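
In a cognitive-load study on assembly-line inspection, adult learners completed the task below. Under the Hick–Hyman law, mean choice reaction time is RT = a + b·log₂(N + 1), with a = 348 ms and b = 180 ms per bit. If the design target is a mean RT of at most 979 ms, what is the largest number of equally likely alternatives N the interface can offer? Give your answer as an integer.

Set 348 + 180·log₂(N + 1) ≤ 979.
log₂(N + 1) ≤ (979 − 348) / 180 = 3.5056.
N + 1 ≤ 2^3.5056 = 11.3577.
N ≤ 10.3577, so the largest integer N is 10.

10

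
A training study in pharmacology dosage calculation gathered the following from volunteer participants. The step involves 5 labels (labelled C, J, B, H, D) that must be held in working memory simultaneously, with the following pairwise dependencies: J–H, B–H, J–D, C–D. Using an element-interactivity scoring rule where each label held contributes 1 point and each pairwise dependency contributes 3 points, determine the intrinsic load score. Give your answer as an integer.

17

Count of labels held simultaneously: 5.
Count of pairwise dependencies listed: 4.
Element contribution: 5 × 1 = 5.
Interaction contribution: 4 × 3 = 12.
Intrinsic load = 5 + 12 = 17.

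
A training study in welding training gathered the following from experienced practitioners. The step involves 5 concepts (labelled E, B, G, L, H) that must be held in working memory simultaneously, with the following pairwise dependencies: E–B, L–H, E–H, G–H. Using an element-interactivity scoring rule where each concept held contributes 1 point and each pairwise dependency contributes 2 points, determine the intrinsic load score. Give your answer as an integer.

Count of concepts held simultaneously: 5.
Count of pairwise dependencies listed: 4.
Element contribution: 5 × 1 = 5.
Interaction contribution: 4 × 2 = 8.
Intrinsic load = 5 + 8 = 13.

13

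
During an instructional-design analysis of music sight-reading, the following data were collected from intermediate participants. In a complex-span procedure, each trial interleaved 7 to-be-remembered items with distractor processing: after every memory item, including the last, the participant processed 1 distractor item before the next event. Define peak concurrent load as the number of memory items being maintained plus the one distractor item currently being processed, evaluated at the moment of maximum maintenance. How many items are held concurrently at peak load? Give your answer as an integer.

Maintenance is greatest during the distractor(s) after memory item 7: all 7 memory items are being held.
One distractor item is concurrently being processed.
Peak concurrent load = 7 + 1 = 8 items.

8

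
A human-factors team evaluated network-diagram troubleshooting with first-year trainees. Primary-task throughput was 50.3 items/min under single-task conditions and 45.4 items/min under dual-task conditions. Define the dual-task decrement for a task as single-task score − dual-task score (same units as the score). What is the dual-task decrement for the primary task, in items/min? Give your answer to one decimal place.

4.9

Decrement = 50.3 − 45.4 = 4.9000 items/min ≈ 4.9 items/min.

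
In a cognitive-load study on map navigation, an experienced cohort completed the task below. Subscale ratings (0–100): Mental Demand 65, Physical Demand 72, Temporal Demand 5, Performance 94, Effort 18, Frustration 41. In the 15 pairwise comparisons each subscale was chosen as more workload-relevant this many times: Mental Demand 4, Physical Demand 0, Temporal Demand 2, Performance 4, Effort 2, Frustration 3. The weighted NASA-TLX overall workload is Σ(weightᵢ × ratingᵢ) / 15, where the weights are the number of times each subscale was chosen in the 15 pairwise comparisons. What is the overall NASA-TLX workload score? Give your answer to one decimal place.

53.7

The tallies are the weights (they sum to 15).
Weighted sum = 4·65 + 0·72 + 2·5 + 4·94 + 2·18 + 3·41
            = 260 + 0 + 10 + 376 + 36 + 123 = 805.
Overall workload = 805 / 15 = 53.6667 ≈ 53.7.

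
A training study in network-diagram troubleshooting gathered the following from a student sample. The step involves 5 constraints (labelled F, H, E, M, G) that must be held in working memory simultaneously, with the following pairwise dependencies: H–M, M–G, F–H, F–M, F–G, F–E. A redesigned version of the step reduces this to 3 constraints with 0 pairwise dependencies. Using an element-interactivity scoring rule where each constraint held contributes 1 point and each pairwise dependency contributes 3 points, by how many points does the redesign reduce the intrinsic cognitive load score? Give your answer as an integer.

Original: 5 × 1 + 6 × 3 = 5 + 18 = 23.
Redesigned: 3 × 1 + 0 × 3 = 3 + 0 = 3.
Reduction = 23 − 3 = 20.

20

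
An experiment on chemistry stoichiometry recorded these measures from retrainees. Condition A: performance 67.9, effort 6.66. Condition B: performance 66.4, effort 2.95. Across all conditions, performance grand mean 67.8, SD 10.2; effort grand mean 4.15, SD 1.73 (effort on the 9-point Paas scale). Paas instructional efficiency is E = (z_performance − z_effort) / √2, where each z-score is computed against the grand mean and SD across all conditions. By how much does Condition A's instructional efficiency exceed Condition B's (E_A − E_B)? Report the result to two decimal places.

Condition A: z_P = (67.9 − 67.8)/10.2 = 0.0098; z_E = (6.66 − 4.15)/1.73 = 1.4509; E_A = (0.0098 − 1.4509)/√2 = -1.0190.
Condition B: z_P = (66.4 − 67.8)/10.2 = -0.1373; z_E = (2.95 − 4.15)/1.73 = -0.6936; E_B = (-0.1373 − (-0.6936))/√2 = 0.3934.
E_A − E_B = -1.0190 − 0.3934 = -1.4124 ≈ -1.41.

-1.41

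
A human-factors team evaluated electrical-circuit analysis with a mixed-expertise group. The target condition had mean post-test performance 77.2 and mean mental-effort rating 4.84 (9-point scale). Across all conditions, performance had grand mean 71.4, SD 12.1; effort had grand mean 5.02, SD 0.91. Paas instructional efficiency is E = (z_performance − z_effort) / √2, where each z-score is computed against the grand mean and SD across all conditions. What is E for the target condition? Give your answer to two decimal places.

z_performance = (77.2 − 71.4) / 12.1 = 5.8000 / 12.1 = 0.4793.
z_effort = (4.84 − 5.02) / 0.91 = -0.1800 / 0.91 = -0.1978.
z_P − z_E = 0.4793 − (-0.1978) = 0.6771.
E = 0.6771 / √2 = 0.6771 / 1.41421 = 0.4788 ≈ 0.48.

0.48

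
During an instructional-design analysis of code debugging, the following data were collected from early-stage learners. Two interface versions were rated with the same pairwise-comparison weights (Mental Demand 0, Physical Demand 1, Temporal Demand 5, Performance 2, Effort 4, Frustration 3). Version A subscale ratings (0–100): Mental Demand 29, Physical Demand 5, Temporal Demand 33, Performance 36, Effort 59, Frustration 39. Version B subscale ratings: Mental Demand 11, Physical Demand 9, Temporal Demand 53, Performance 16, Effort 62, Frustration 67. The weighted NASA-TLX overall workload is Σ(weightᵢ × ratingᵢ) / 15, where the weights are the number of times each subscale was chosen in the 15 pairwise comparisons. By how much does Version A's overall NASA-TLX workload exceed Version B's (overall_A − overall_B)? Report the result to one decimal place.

-10.7

Version A weighted sum = 0·29 + 1·5 + 5·33 + 2·36 + 4·59 + 3·39 = 0 + 5 + 165 + 72 + 236 + 117 = 595; overall_A = 595/15 = 39.6667.
Version B weighted sum = 0·11 + 1·9 + 5·53 + 2·16 + 4·62 + 3·67 = 0 + 9 + 265 + 32 + 248 + 201 = 755; overall_B = 755/15 = 50.3333.
Difference = 39.6667 − 50.3333 = -10.6666 ≈ -10.7.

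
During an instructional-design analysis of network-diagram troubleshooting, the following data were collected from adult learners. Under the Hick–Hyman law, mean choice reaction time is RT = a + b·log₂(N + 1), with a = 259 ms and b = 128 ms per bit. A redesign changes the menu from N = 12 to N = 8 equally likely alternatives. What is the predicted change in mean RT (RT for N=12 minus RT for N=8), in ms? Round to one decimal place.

67.9

RT(12) = 259 + 128·log₂(13) = 259 + 128·3.7004 = 732.6512 ms.
RT(8) = 259 + 128·log₂(9) = 259 + 128·3.1699 = 664.7472 ms.
Difference = 732.6512 − 664.7472 = 67.9040 ≈ 67.9 ms.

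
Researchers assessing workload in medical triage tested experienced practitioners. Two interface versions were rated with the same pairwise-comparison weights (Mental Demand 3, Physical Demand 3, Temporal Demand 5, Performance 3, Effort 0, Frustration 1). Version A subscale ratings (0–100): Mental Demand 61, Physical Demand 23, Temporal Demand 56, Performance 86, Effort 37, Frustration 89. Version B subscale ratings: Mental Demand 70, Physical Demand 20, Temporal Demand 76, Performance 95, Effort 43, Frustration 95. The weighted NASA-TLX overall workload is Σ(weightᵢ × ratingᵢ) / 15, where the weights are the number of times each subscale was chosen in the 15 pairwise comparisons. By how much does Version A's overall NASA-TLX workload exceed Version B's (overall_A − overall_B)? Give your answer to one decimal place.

Version A weighted sum = 3·61 + 3·23 + 5·56 + 3·86 + 0·37 + 1·89 = 183 + 69 + 280 + 258 + 0 + 89 = 879; overall_A = 879/15 = 58.6000.
Version B weighted sum = 3·70 + 3·20 + 5·76 + 3·95 + 0·43 + 1·95 = 210 + 60 + 380 + 285 + 0 + 95 = 1030; overall_B = 1030/15 = 68.6667.
Difference = 58.6000 − 68.6667 = -10.0667 ≈ -10.1.

-10.1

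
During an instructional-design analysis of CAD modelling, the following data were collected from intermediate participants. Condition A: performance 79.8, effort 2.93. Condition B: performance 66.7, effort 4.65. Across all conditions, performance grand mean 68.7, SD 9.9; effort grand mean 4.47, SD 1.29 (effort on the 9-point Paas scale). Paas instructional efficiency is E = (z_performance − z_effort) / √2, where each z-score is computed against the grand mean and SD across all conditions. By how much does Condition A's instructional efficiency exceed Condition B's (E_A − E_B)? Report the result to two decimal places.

Condition A: z_P = (79.8 − 68.7)/9.9 = 1.1212; z_E = (2.93 − 4.47)/1.29 = -1.1938; E_A = (1.1212 − (-1.1938))/√2 = 1.6370.
Condition B: z_P = (66.7 − 68.7)/9.9 = -0.2020; z_E = (4.65 − 4.47)/1.29 = 0.1395; E_B = (-0.2020 − 0.1395)/√2 = -0.2415.
E_A − E_B = 1.6370 − (-0.2415) = 1.8785 ≈ 1.88.

1.88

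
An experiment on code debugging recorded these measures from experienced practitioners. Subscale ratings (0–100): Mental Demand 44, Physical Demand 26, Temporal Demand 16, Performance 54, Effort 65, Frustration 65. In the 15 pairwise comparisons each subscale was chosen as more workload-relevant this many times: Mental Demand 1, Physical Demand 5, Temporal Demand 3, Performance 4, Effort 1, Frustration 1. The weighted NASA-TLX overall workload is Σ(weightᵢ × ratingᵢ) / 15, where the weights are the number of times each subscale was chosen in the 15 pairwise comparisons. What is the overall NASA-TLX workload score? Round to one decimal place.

37.9

The tallies are the weights (they sum to 15).
Weighted sum = 1·44 + 5·26 + 3·16 + 4·54 + 1·65 + 1·65
            = 44 + 130 + 48 + 216 + 65 + 65 = 568.
Overall workload = 568 / 15 = 37.8667 ≈ 37.9.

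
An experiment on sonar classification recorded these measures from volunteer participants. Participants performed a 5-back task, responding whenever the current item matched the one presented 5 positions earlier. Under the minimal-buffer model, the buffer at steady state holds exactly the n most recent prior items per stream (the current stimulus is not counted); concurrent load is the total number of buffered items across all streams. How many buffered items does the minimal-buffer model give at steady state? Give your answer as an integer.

The buffer holds the 5 most recent prior items.
Steady-state concurrent load = 5 items.

5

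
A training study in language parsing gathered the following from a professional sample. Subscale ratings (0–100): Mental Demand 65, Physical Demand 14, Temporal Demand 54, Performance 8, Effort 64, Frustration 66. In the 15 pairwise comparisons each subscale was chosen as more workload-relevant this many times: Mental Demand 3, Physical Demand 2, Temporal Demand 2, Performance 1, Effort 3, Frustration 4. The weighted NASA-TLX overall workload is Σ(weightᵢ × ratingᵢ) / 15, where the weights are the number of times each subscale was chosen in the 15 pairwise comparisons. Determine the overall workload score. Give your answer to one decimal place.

53.0

The tallies are the weights (they sum to 15).
Weighted sum = 3·65 + 2·14 + 2·54 + 1·8 + 3·64 + 4·66
            = 195 + 28 + 108 + 8 + 192 + 264 = 795.
Overall workload = 795 / 15 = 53.0000 ≈ 53.0.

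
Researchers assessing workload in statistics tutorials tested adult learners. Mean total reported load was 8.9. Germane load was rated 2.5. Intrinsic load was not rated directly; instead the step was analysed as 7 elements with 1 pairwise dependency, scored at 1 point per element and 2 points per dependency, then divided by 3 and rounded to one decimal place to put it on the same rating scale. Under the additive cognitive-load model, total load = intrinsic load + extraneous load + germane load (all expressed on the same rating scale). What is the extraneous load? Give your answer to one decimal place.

3.4

Intrinsic (element-interactivity): (7 × 1 + 1 × 2) / 3 = 9 / 3 = 3.0000 → 3.0.
extraneous load = total − intrinsic − germane
             = 8.9 − 3.0 − 2.5 = 3.4.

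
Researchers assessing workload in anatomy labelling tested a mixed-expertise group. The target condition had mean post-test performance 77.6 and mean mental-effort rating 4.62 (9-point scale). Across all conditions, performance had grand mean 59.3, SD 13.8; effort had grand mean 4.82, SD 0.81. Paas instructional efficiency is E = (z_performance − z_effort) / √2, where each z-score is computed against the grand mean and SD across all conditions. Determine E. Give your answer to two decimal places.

z_performance = (77.6 − 59.3) / 13.8 = 18.3000 / 13.8 = 1.3261.
z_effort = (4.62 − 4.82) / 0.81 = -0.2000 / 0.81 = -0.2469.
z_P − z_E = 1.3261 − (-0.2469) = 1.5730.
E = 1.5730 / √2 = 1.5730 / 1.41421 = 1.1123 ≈ 1.11.

1.11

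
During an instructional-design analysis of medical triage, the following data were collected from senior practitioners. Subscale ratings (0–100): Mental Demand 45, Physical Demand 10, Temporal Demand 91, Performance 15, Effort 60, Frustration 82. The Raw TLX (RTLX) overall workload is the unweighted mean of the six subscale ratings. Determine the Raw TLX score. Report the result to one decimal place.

50.5

Sum of ratings = 45 + 10 + 91 + 15 + 60 + 82 = 303.
RTLX = 303 / 6 = 50.5000 ≈ 50.5.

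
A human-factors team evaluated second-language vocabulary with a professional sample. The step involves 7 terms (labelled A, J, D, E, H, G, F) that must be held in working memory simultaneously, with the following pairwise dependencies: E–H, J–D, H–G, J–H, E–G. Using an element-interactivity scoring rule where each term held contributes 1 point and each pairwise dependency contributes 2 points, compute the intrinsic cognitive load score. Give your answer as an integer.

Count of terms held simultaneously: 7.
Count of pairwise dependencies listed: 5.
Element contribution: 7 × 1 = 7.
Interaction contribution: 5 × 2 = 10.
Intrinsic load = 7 + 10 = 17.

17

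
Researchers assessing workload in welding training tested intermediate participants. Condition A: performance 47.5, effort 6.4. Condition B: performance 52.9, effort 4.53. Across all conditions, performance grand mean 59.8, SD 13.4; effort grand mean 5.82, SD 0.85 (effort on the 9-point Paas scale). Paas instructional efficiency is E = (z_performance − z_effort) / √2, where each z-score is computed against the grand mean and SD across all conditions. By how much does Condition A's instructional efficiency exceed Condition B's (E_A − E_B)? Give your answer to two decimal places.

Condition A: z_P = (47.5 − 59.8)/13.4 = -0.9179; z_E = (6.4 − 5.82)/0.85 = 0.6824; E_A = (-0.9179 − 0.6824)/√2 = -1.1316.
Condition B: z_P = (52.9 − 59.8)/13.4 = -0.5149; z_E = (4.53 − 5.82)/0.85 = -1.5176; E_B = (-0.5149 − (-1.5176))/√2 = 0.7090.
E_A − E_B = -1.1316 − 0.7090 = -1.8406 ≈ -1.84.

-1.84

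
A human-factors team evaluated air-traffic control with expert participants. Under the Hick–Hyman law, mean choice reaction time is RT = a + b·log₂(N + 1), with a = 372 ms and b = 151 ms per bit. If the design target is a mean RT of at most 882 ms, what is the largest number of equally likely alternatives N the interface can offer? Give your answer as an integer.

Set 372 + 151·log₂(N + 1) ≤ 882.
log₂(N + 1) ≤ (882 − 372) / 151 = 3.3775.
N + 1 ≤ 2^3.3775 = 10.3927.
N ≤ 9.3927, so the largest integer N is 9.

9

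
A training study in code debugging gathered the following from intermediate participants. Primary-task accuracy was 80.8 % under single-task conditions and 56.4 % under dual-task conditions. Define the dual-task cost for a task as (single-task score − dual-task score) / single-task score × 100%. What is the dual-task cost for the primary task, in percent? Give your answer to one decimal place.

Cost = (80.8 − 56.4) / 80.8 × 100%
     = 24.4000 / 80.8 × 100% = 30.1980%.
≈ 30.2%.

30.2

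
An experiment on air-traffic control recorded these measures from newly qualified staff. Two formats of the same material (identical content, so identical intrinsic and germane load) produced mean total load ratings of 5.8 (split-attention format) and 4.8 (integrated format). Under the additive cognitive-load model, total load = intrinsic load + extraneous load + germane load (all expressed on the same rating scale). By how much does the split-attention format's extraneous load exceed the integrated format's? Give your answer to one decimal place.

1.0

Intrinsic and germane load are equal across formats, so the difference in total load equals the difference in extraneous load.
Extraneous-load difference = 5.8 − 4.8 = 1.0.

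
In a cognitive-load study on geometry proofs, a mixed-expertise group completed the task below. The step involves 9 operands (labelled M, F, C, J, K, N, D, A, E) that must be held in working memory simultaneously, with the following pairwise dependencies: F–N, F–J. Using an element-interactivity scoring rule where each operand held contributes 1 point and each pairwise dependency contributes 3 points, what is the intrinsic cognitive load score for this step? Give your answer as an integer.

15

Count of operands held simultaneously: 9.
Count of pairwise dependencies listed: 2.
Element contribution: 9 × 1 = 9.
Interaction contribution: 2 × 3 = 6.
Intrinsic load = 9 + 6 = 15.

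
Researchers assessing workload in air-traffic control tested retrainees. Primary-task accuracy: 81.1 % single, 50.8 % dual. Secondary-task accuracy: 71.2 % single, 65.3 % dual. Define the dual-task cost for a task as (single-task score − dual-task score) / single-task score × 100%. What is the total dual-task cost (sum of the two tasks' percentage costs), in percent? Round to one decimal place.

Primary cost = (81.1 − 50.8) / 81.1 × 100% = 37.3613%.
Secondary cost = (71.2 − 65.3) / 71.2 × 100% = 8.2865%.
Total = 37.3613% + 8.2865% = 45.6478% ≈ 45.6%.

45.6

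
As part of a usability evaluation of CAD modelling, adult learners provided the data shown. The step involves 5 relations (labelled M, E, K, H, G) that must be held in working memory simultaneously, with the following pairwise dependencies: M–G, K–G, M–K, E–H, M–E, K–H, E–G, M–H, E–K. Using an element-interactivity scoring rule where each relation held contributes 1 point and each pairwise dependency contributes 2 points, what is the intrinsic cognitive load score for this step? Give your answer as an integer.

23

Count of relations held simultaneously: 5.
Count of pairwise dependencies listed: 9.
Element contribution: 5 × 1 = 5.
Interaction contribution: 9 × 2 = 18.
Intrinsic load = 5 + 18 = 23.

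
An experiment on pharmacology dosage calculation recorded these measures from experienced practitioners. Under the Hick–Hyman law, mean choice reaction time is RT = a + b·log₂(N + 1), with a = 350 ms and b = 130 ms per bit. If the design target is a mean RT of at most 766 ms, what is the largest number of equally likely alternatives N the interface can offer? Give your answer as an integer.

8

Set 350 + 130·log₂(N + 1) ≤ 766.
log₂(N + 1) ≤ (766 − 350) / 130 = 3.2000.
N + 1 ≤ 2^3.2000 = 9.1896.
N ≤ 8.1896, so the largest integer N is 8.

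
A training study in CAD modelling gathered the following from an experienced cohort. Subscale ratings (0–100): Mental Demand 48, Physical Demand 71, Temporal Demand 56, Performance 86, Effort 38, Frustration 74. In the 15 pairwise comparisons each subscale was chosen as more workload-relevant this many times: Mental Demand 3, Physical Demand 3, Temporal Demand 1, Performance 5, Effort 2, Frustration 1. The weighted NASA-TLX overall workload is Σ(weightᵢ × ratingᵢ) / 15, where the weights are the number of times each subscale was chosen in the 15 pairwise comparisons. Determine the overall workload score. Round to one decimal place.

The tallies are the weights (they sum to 15).
Weighted sum = 3·48 + 3·71 + 1·56 + 5·86 + 2·38 + 1·74
            = 144 + 213 + 56 + 430 + 76 + 74 = 993.
Overall workload = 993 / 15 = 66.2000 ≈ 66.2.

66.2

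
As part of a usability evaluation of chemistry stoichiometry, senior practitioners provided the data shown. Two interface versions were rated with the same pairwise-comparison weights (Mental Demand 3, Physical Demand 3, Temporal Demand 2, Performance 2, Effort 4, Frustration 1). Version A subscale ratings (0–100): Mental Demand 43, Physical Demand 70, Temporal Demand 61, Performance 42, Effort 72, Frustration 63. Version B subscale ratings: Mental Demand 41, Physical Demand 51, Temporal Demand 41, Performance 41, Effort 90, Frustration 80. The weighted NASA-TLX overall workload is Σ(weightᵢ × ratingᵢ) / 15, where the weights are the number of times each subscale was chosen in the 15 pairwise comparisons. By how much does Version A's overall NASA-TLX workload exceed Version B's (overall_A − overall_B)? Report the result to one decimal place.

Version A weighted sum = 3·43 + 3·70 + 2·61 + 2·42 + 4·72 + 1·63 = 129 + 210 + 122 + 84 + 288 + 63 = 896; overall_A = 896/15 = 59.7333.
Version B weighted sum = 3·41 + 3·51 + 2·41 + 2·41 + 4·90 + 1·80 = 123 + 153 + 82 + 82 + 360 + 80 = 880; overall_B = 880/15 = 58.6667.
Difference = 59.7333 − 58.6667 = 1.0666 ≈ 1.1.

1.1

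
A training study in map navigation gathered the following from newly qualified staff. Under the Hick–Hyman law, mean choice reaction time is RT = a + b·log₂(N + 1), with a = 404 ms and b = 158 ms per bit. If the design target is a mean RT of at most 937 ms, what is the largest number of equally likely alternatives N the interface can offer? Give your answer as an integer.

Set 404 + 158·log₂(N + 1) ≤ 937.
log₂(N + 1) ≤ (937 − 404) / 158 = 3.3734.
N + 1 ≤ 2^3.3734 = 10.3632.
N ≤ 9.3632, so the largest integer N is 9.

9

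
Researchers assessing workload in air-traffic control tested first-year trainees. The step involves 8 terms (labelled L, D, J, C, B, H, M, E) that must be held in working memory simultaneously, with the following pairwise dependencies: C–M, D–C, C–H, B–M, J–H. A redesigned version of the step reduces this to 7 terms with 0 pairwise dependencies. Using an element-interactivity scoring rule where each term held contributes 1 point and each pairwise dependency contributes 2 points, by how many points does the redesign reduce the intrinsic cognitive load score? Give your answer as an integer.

11

Original: 8 × 1 + 5 × 2 = 8 + 10 = 18.
Redesigned: 7 × 1 + 0 × 2 = 7 + 0 = 7.
Reduction = 18 − 7 = 11.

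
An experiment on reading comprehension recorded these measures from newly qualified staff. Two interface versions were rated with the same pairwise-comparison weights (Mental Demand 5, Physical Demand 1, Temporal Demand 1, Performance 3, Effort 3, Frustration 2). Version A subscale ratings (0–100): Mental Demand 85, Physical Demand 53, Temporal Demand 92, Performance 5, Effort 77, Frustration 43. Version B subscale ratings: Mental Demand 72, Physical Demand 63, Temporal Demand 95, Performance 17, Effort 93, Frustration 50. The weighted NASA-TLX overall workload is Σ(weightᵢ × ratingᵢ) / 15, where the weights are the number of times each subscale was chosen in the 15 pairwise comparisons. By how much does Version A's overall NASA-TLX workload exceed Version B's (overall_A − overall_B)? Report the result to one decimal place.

Version A weighted sum = 5·85 + 1·53 + 1·92 + 3·5 + 3·77 + 2·43 = 425 + 53 + 92 + 15 + 231 + 86 = 902; overall_A = 902/15 = 60.1333.
Version B weighted sum = 5·72 + 1·63 + 1·95 + 3·17 + 3·93 + 2·50 = 360 + 63 + 95 + 51 + 279 + 100 = 948; overall_B = 948/15 = 63.2000.
Difference = 60.1333 − 63.2000 = -3.0667 ≈ -3.1.

-3.1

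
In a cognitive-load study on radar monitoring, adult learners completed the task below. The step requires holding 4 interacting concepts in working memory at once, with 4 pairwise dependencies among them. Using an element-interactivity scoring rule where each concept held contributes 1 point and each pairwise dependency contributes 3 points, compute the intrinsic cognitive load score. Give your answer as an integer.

Element contribution: 4 × 1 = 4.
Interaction contribution: 4 × 3 = 12.
Intrinsic load = 4 + 12 = 16.

16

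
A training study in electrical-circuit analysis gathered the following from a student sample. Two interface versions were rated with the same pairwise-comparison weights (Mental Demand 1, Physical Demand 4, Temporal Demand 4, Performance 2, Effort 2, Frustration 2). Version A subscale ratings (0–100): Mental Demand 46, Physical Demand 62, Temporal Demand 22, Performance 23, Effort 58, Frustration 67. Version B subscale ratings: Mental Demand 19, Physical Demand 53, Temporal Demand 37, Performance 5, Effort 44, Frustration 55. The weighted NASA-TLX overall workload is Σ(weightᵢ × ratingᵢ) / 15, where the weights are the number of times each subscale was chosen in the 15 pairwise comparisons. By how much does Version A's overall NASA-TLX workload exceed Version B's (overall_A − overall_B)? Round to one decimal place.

Version A weighted sum = 1·46 + 4·62 + 4·22 + 2·23 + 2·58 + 2·67 = 46 + 248 + 88 + 46 + 116 + 134 = 678; overall_A = 678/15 = 45.2000.
Version B weighted sum = 1·19 + 4·53 + 4·37 + 2·5 + 2·44 + 2·55 = 19 + 212 + 148 + 10 + 88 + 110 = 587; overall_B = 587/15 = 39.1333.
Difference = 45.2000 − 39.1333 = 6.0667 ≈ 6.1.

6.1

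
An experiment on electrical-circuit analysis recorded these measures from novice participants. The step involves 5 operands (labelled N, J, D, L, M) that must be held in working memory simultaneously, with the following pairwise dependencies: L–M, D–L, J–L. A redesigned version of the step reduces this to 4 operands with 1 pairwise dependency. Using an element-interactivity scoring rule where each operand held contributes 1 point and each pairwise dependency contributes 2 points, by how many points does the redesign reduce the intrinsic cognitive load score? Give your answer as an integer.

Original: 5 × 1 + 3 × 2 = 5 + 6 = 11.
Redesigned: 4 × 1 + 1 × 2 = 4 + 2 = 6.
Reduction = 11 − 6 = 5.

5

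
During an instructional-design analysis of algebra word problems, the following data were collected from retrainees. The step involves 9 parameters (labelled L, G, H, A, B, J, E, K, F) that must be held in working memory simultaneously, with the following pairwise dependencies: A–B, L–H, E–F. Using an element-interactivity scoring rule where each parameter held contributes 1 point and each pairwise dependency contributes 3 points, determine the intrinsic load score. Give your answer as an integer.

18

Count of parameters held simultaneously: 9.
Count of pairwise dependencies listed: 3.
Element contribution: 9 × 1 = 9.
Interaction contribution: 3 × 3 = 9.
Intrinsic load = 9 + 9 = 18.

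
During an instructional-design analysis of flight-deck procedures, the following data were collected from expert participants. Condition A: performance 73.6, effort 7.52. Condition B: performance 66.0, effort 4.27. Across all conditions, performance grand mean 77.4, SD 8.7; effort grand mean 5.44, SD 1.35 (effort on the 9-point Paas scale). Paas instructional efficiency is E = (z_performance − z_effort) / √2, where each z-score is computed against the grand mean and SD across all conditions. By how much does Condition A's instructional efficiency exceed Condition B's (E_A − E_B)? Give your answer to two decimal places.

Condition A: z_P = (73.6 − 77.4)/8.7 = -0.4368; z_E = (7.52 − 5.44)/1.35 = 1.5407; E_A = (-0.4368 − 1.5407)/√2 = -1.3983.
Condition B: z_P = (66.0 − 77.4)/8.7 = -1.3103; z_E = (4.27 − 5.44)/1.35 = -0.8667; E_B = (-1.3103 − (-0.8667))/√2 = -0.3137.
E_A − E_B = -1.3983 − (-0.3137) = -1.0846 ≈ -1.08.

-1.08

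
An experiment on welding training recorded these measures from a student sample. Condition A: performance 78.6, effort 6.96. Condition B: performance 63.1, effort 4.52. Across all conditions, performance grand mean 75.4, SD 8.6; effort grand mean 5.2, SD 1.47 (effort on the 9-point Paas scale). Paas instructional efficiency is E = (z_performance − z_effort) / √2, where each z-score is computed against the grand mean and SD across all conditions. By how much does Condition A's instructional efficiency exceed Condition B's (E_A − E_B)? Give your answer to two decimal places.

Condition A: z_P = (78.6 − 75.4)/8.6 = 0.3721; z_E = (6.96 − 5.2)/1.47 = 1.1973; E_A = (0.3721 − 1.1973)/√2 = -0.5835.
Condition B: z_P = (63.1 − 75.4)/8.6 = -1.4302; z_E = (4.52 − 5.2)/1.47 = -0.4626; E_B = (-1.4302 − (-0.4626))/√2 = -0.6842.
E_A − E_B = -0.5835 − (-0.6842) = 0.1007 ≈ 0.10.

0.10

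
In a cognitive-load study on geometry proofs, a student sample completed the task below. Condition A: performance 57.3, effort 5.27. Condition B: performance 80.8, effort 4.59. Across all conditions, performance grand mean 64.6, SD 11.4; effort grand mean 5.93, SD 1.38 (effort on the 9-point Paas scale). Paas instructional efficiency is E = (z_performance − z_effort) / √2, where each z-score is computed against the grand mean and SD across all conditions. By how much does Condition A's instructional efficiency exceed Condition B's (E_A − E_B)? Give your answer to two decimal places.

-1.81

Condition A: z_P = (57.3 − 64.6)/11.4 = -0.6404; z_E = (5.27 − 5.93)/1.38 = -0.4783; E_A = (-0.6404 − (-0.4783))/√2 = -0.1146.
Condition B: z_P = (80.8 − 64.6)/11.4 = 1.4211; z_E = (4.59 − 5.93)/1.38 = -0.9710; E_B = (1.4211 − (-0.9710))/√2 = 1.6915.
E_A − E_B = -0.1146 − 1.6915 = -1.8061 ≈ -1.81.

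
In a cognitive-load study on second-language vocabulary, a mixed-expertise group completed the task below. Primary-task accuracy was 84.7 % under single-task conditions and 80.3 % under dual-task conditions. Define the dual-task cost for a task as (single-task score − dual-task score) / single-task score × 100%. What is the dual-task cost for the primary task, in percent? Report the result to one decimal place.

5.2

Cost = (84.7 − 80.3) / 84.7 × 100%
     = 4.4000 / 84.7 × 100% = 5.1948%.
≈ 5.2%.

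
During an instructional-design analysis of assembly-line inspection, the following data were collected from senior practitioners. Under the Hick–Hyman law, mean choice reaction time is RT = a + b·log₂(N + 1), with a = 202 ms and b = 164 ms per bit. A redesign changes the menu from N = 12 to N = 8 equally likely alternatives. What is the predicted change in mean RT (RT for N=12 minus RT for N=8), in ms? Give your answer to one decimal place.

RT(12) = 202 + 164·log₂(13) = 202 + 164·3.7004 = 808.8656 ms.
RT(8) = 202 + 164·log₂(9) = 202 + 164·3.1699 = 721.8636 ms.
Difference = 808.8656 − 721.8636 = 87.0020 ≈ 87.0 ms.

87.0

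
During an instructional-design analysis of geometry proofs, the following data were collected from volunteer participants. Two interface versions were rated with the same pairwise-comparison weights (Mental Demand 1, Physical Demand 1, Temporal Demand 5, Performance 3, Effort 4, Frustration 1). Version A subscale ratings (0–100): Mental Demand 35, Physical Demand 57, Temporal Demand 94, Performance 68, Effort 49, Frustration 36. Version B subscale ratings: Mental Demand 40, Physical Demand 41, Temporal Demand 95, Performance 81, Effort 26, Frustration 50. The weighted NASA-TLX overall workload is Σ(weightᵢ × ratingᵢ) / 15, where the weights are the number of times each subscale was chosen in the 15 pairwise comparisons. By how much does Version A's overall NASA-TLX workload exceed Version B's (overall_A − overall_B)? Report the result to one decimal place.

Version A weighted sum = 1·35 + 1·57 + 5·94 + 3·68 + 4·49 + 1·36 = 35 + 57 + 470 + 204 + 196 + 36 = 998; overall_A = 998/15 = 66.5333.
Version B weighted sum = 1·40 + 1·41 + 5·95 + 3·81 + 4·26 + 1·50 = 40 + 41 + 475 + 243 + 104 + 50 = 953; overall_B = 953/15 = 63.5333.
Difference = 66.5333 − 63.5333 = 3.0000 ≈ 3.0.

3.0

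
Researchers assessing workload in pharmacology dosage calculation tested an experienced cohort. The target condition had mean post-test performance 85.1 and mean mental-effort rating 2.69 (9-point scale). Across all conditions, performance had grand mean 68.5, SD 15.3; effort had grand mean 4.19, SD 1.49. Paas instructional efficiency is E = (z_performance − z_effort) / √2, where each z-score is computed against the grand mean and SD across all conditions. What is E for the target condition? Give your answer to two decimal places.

z_performance = (85.1 − 68.5) / 15.3 = 16.6000 / 15.3 = 1.0850.
z_effort = (2.69 − 4.19) / 1.49 = -1.5000 / 1.49 = -1.0067.
z_P − z_E = 1.0850 − (-1.0067) = 2.0917.
E = 2.0917 / √2 = 2.0917 / 1.41421 = 1.4791 ≈ 1.48.

1.48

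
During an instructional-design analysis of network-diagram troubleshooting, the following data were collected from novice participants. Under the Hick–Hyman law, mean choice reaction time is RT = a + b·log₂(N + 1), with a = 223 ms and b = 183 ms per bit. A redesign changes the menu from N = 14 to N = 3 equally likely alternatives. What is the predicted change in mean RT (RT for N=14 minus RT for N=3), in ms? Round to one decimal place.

349.0

RT(14) = 223 + 183·log₂(15) = 223 + 183·3.9069 = 937.9627 ms.
RT(3) = 223 + 183·log₂(4) = 223 + 183·2.0000 = 589.0000 ms.
Difference = 937.9627 − 589.0000 = 348.9627 ≈ 349.0 ms.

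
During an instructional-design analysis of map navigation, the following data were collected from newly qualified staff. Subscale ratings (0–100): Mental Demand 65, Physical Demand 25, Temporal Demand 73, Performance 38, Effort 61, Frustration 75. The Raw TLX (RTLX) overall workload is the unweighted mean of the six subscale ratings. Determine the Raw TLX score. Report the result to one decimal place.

Sum of ratings = 65 + 25 + 73 + 38 + 61 + 75 = 337.
RTLX = 337 / 6 = 56.1667 ≈ 56.2.

56.2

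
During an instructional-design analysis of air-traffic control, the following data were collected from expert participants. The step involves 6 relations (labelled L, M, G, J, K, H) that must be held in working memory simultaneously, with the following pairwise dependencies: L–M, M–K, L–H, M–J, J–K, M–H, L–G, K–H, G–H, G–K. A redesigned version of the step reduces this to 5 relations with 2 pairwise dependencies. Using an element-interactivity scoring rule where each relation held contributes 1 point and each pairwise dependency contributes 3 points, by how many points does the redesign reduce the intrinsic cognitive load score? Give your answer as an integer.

Original: 6 × 1 + 10 × 3 = 6 + 30 = 36.
Redesigned: 5 × 1 + 2 × 3 = 5 + 6 = 11.
Reduction = 36 − 11 = 25.

25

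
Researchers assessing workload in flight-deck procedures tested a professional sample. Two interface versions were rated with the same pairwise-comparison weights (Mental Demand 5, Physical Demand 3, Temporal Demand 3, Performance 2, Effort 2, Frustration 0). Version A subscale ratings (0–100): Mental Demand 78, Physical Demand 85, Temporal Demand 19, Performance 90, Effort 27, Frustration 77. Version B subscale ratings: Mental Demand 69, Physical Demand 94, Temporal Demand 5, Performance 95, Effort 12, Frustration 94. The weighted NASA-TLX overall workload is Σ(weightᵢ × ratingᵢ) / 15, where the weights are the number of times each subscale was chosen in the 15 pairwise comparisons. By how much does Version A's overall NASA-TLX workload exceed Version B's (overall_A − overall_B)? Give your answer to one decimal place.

Version A weighted sum = 5·78 + 3·85 + 3·19 + 2·90 + 2·27 + 0·77 = 390 + 255 + 57 + 180 + 54 + 0 = 936; overall_A = 936/15 = 62.4000.
Version B weighted sum = 5·69 + 3·94 + 3·5 + 2·95 + 2·12 + 0·94 = 345 + 282 + 15 + 190 + 24 + 0 = 856; overall_B = 856/15 = 57.0667.
Difference = 62.4000 − 57.0667 = 5.3333 ≈ 5.3.

5.3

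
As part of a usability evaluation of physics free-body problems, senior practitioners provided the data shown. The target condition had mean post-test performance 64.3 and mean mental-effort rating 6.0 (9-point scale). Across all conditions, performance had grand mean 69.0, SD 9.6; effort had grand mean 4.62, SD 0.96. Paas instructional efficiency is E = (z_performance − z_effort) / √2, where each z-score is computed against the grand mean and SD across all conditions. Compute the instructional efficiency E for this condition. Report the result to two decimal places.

-1.36

z_performance = (64.3 − 69.0) / 9.6 = -4.7000 / 9.6 = -0.4896.
z_effort = (6.0 − 4.62) / 0.96 = 1.3800 / 0.96 = 1.4375.
z_P − z_E = -0.4896 − 1.4375 = -1.9271.
E = -1.9271 / √2 = -1.9271 / 1.41421 = -1.3627 ≈ -1.36.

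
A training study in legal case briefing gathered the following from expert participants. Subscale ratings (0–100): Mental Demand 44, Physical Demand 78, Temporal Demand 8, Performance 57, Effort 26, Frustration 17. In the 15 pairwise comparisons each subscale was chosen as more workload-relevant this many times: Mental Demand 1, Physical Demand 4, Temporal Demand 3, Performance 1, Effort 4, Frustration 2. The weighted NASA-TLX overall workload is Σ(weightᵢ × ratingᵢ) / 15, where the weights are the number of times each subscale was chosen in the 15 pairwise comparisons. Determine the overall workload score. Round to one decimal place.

38.3

The tallies are the weights (they sum to 15).
Weighted sum = 1·44 + 4·78 + 3·8 + 1·57 + 4·26 + 2·17
            = 44 + 312 + 24 + 57 + 104 + 34 = 575.
Overall workload = 575 / 15 = 38.3333 ≈ 38.3.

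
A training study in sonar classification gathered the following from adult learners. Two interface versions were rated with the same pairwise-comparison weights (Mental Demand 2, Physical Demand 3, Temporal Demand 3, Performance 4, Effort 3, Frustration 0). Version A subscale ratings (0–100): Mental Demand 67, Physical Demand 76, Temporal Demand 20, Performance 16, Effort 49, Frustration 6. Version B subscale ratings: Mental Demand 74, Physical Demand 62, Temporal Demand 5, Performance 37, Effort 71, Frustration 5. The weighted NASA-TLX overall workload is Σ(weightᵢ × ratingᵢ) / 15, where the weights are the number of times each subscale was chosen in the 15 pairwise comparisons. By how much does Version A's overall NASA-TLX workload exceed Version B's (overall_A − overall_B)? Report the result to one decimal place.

-5.1

Version A weighted sum = 2·67 + 3·76 + 3·20 + 4·16 + 3·49 + 0·6 = 134 + 228 + 60 + 64 + 147 + 0 = 633; overall_A = 633/15 = 42.2000.
Version B weighted sum = 2·74 + 3·62 + 3·5 + 4·37 + 3·71 + 0·5 = 148 + 186 + 15 + 148 + 213 + 0 = 710; overall_B = 710/15 = 47.3333.
Difference = 42.2000 − 47.3333 = -5.1333 ≈ -5.1.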